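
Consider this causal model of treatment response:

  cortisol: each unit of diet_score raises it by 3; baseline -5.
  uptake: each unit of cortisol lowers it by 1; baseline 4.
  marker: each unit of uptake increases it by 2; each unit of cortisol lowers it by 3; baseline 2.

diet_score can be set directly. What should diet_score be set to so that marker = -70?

diet_score = 7

Substituting into the uptake equation gives uptake = -3*diet_score + 9.
This gives marker = -15*diet_score + 35.
Solve -15*diet_score + 35 = -70: diet_score = (-70 - 35) / -15 = 7.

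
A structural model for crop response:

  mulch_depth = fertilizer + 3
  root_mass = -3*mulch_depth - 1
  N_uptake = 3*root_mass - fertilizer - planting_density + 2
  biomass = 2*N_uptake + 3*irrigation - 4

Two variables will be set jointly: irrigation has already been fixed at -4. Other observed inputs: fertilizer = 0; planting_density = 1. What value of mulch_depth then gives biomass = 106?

With irrigation held at -4:
Intervening on mulch_depth fixes its value directly, overriding its dependence on fertilizer.
Substituting into the N_uptake equation gives N_uptake = -9*mulch_depth - 2.
Substituting into the biomass equation gives biomass = -18*mulch_depth - 20.
Solve -18*mulch_depth - 20 = 106: mulch_depth = (106 + 20) / -18 = -7.

mulch_depth = -7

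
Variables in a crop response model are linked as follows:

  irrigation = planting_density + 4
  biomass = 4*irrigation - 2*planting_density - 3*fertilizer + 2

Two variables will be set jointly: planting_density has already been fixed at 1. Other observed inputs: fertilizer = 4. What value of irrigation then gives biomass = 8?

irrigation = 5

With planting_density held at 1:
Intervening on irrigation fixes its value directly, overriding its dependence on planting_density.
Substituting into the biomass equation gives biomass = 4*irrigation - 12.
Solve 4*irrigation - 12 = 8: irrigation = (8 + 12) / 4 = 5.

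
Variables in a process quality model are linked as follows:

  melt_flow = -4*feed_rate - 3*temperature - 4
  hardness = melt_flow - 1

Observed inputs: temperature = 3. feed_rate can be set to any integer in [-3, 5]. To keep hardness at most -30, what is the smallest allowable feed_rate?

Substituting into the melt_flow equation gives melt_flow = -4*feed_rate - 13.
Substituting into the hardness equation gives hardness = -4*feed_rate - 14.
Require -4*feed_rate - 14 ≤ -30, so feed_rate ≥ 4.
The smallest integer in [-3, 5] satisfying this is 4.

feed_rate = 4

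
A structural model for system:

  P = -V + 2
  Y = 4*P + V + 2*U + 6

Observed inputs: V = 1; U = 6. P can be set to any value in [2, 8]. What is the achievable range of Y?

Intervening on P fixes its value directly, overriding its dependence on V.
Substituting into the Y equation gives Y = 4*P + 19.
Linear in P, so extremes are at the endpoints: P = 2 gives Y = 27; P = 8 gives Y = 51.

27 to 51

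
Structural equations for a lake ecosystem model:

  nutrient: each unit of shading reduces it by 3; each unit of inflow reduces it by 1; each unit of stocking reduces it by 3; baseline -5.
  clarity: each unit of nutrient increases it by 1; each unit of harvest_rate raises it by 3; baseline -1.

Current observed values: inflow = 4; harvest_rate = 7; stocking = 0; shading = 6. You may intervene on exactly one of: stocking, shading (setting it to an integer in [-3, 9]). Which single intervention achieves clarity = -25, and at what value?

set stocking = 6

Intervening on stocking: with other inputs at their observed values, clarity = -3*stocking - 7. Solving for -25 gives stocking = 6, within [-3, 9].
Intervening on shading: clarity = -3*shading + 11. Reaching -25 requires shading = 12, outside [-3, 9].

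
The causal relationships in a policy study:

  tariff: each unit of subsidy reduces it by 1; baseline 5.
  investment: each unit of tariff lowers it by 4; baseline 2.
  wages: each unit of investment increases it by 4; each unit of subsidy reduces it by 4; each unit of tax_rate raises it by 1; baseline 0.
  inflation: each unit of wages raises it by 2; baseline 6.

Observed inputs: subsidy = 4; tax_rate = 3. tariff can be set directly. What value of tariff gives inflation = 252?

Intervening on tariff fixes its value directly, overriding its dependence on subsidy.
Substituting into the wages equation gives wages = -16*tariff - 5.
Substituting into the inflation equation gives inflation = -32*tariff - 4.
Solve -32*tariff - 4 = 252: tariff = (252 + 4) / -32 = -8.

tariff = -8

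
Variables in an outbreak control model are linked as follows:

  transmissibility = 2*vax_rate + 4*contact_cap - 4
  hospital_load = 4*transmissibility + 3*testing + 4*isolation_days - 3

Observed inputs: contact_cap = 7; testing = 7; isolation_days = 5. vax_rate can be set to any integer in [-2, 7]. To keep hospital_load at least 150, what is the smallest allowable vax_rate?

Substituting into the transmissibility equation gives transmissibility = 2*vax_rate + 24.
This gives hospital_load = 8*vax_rate + 134.
Require 8*vax_rate + 134 ≥ 150, so vax_rate ≥ 2.
The smallest integer in [-2, 7] satisfying this is 2.

vax_rate = 2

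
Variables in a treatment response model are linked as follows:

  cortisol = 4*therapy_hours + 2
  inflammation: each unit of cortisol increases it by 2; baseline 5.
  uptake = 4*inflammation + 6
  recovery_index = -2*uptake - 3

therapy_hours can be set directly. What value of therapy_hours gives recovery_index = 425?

therapy_hours = -8

Substituting into the inflammation equation gives inflammation = 8*therapy_hours + 9.
Substituting into the uptake equation gives uptake = 32*therapy_hours + 42.
Substituting into the recovery_index equation gives recovery_index = -64*therapy_hours - 87.
Solve -64*therapy_hours - 87 = 425: therapy_hours = (425 + 87) / -64 = -8.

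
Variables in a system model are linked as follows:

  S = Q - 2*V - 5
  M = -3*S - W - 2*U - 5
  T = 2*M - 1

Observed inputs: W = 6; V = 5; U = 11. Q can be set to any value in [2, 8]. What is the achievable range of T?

-25 to 11

Substituting into the S equation gives S = Q - 15.
So M = -3*Q + 12.
Substituting into the T equation gives T = -6*Q + 23.
Linear in Q, so extremes are at the endpoints: Q = 2 gives T = 11; Q = 8 gives T = -25.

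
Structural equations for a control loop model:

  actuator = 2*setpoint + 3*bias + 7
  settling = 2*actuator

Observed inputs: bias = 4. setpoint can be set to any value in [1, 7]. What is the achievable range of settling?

Substituting into the actuator equation gives actuator = 2*setpoint + 19.
So settling = 4*setpoint + 38.
Linear in setpoint, so extremes are at the endpoints: setpoint = 1 gives settling = 42; setpoint = 7 gives settling = 66.

42 to 66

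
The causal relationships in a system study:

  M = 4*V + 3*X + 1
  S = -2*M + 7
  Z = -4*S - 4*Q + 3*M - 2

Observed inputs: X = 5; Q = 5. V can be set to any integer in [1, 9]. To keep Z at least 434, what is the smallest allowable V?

V = 7

Substituting into the M equation gives M = 4*V + 16.
This gives S = -8*V - 25.
This gives Z = 44*V + 126.
Require 44*V + 126 ≥ 434, so V ≥ 7.
The smallest integer in [1, 9] satisfying this is 7.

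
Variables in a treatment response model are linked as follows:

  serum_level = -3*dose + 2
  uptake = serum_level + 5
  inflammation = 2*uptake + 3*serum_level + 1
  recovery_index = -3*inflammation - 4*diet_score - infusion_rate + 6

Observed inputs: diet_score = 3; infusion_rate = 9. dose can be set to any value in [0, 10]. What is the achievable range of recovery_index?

Substituting into the uptake equation gives uptake = -3*dose + 7.
inflammation becomes -15*dose + 21.
Substituting into the recovery_index equation gives recovery_index = 45*dose - 78.
Linear in dose, so extremes are at the endpoints: dose = 0 gives recovery_index = -78; dose = 10 gives recovery_index = 372.

-78 to 372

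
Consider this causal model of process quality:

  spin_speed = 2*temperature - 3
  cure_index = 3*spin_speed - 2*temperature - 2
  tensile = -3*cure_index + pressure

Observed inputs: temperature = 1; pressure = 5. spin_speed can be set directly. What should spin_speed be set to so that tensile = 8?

spin_speed = 1

Intervening on spin_speed fixes its value directly, overriding its dependence on temperature.
Substituting into the cure_index equation gives cure_index = 3*spin_speed - 4.
tensile becomes -9*spin_speed + 17.
Solve -9*spin_speed + 17 = 8: spin_speed = (8 - 17) / -9 = 1.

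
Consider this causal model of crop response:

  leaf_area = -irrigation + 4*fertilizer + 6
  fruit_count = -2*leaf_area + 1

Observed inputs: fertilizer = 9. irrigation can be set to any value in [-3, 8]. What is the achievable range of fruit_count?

Substituting into the leaf_area equation gives leaf_area = -irrigation + 42.
Substituting into the fruit_count equation gives fruit_count = 2*irrigation - 83.
Linear in irrigation, so extremes are at the endpoints: irrigation = -3 gives fruit_count = -89; irrigation = 8 gives fruit_count = -67.

-89 to -67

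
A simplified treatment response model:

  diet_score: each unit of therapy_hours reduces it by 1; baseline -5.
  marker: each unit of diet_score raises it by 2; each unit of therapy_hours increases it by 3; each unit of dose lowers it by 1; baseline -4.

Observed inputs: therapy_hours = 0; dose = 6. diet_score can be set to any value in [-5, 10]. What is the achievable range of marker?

Intervening on diet_score fixes its value directly, overriding its dependence on therapy_hours.
Substituting into the marker equation gives marker = 2*diet_score - 10.
Linear in diet_score, so extremes are at the endpoints: diet_score = -5 gives marker = -20; diet_score = 10 gives marker = 10.

-20 to 10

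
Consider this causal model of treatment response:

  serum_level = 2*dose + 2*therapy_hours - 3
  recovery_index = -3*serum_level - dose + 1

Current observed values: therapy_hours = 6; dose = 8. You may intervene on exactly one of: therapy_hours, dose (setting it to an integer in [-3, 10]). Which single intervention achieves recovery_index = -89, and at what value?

set dose = 9

Intervening on therapy_hours: recovery_index = -6*therapy_hours - 46. Reaching -89 requires therapy_hours = 43/6, not an integer.
Intervening on dose: with other inputs at their observed values, recovery_index = -7*dose - 26. Solving for -89 gives dose = 9, within [-3, 10].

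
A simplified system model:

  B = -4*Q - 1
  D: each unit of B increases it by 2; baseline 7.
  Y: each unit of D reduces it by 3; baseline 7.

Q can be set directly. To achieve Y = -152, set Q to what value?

Q = -6

Substituting into the D equation gives D = -8*Q + 5.
Substituting into the Y equation gives Y = 24*Q - 8.
Solve 24*Q - 8 = -152: Q = (-152 + 8) / 24 = -6.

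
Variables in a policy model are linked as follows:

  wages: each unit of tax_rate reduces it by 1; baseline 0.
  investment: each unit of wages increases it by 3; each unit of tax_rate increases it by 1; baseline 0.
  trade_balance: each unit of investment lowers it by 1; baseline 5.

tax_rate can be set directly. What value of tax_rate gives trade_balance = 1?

Substituting into the investment equation gives investment = -2*tax_rate.
Substituting into the trade_balance equation gives trade_balance = 2*tax_rate + 5.
Solve 2*tax_rate + 5 = 1: tax_rate = (1 - 5) / 2 = -2.

tax_rate = -2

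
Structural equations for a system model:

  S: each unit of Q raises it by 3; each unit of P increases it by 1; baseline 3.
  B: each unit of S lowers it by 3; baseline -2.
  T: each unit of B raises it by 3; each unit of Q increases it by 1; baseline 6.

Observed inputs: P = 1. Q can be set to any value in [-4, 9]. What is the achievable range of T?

Substituting into the S equation gives S = 3*Q + 4.
Substituting into the B equation gives B = -9*Q - 14.
T becomes -26*Q - 36.
Linear in Q, so extremes are at the endpoints: Q = -4 gives T = 68; Q = 9 gives T = -270.

-270 to 68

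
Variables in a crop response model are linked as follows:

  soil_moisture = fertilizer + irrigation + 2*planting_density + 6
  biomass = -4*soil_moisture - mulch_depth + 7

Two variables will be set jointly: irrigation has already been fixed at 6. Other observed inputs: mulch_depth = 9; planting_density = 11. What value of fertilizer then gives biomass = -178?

fertilizer = 10

With irrigation held at 6:
Substituting into the soil_moisture equation gives soil_moisture = fertilizer + 34.
So biomass = -4*fertilizer - 138.
Solve -4*fertilizer - 138 = -178: fertilizer = (-178 + 138) / -4 = 10.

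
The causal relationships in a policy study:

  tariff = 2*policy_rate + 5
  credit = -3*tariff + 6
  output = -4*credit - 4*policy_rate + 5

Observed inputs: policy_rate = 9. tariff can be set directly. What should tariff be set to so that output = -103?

Intervening on tariff fixes its value directly, overriding its dependence on policy_rate.
Substituting into the output equation gives output = 12*tariff - 55.
Solve 12*tariff - 55 = -103: tariff = (-103 + 55) / 12 = -4.

tariff = -4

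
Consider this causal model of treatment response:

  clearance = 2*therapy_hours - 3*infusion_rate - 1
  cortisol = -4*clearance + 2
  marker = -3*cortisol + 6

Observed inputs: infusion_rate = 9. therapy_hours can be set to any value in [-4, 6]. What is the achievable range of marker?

-432 to -192

Substituting into the clearance equation gives clearance = 2*therapy_hours - 28.
cortisol becomes -8*therapy_hours + 114.
Substituting into the marker equation gives marker = 24*therapy_hours - 336.
Linear in therapy_hours, so extremes are at the endpoints: therapy_hours = -4 gives marker = -432; therapy_hours = 6 gives marker = -192.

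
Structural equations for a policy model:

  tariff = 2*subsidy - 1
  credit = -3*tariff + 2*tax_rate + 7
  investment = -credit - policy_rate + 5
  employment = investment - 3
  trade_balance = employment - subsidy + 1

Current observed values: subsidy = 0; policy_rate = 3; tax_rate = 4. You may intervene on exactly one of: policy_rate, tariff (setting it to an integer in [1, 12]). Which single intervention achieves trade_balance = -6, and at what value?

set tariff = 3

Intervening on policy_rate: trade_balance = -policy_rate - 15. Reaching -6 requires policy_rate = -9, outside [1, 12].
Intervening on tariff: with other inputs at their observed values, trade_balance = 3*tariff - 15. Solving for -6 gives tariff = 3, within [1, 12].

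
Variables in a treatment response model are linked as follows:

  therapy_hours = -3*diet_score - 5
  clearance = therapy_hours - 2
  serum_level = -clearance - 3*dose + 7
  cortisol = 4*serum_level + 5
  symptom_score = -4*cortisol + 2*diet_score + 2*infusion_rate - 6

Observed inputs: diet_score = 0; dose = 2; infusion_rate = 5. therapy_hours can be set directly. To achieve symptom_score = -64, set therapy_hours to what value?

Intervening on therapy_hours fixes its value directly, overriding its dependence on diet_score.
Substituting into the serum_level equation gives serum_level = -therapy_hours + 3.
This gives cortisol = -4*therapy_hours + 17.
Substituting into the symptom_score equation gives symptom_score = 16*therapy_hours - 64.
Solve 16*therapy_hours - 64 = -64: therapy_hours = (-64 + 64) / 16 = 0.

therapy_hours = 0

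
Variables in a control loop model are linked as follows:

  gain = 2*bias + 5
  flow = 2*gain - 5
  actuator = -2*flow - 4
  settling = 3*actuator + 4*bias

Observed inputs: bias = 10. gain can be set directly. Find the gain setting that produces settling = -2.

Intervening on gain fixes its value directly, overriding its dependence on bias.
Substituting into the actuator equation gives actuator = -4*gain + 6.
This gives settling = -12*gain + 58.
Solve -12*gain + 58 = -2: gain = (-2 - 58) / -12 = 5.

gain = 5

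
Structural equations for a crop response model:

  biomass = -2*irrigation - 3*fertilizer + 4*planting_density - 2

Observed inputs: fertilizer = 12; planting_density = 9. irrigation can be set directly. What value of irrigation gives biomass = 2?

Substituting into the biomass equation gives biomass = -2*irrigation - 2.
Solve -2*irrigation - 2 = 2: irrigation = (2 + 2) / -2 = -2.

irrigation = -2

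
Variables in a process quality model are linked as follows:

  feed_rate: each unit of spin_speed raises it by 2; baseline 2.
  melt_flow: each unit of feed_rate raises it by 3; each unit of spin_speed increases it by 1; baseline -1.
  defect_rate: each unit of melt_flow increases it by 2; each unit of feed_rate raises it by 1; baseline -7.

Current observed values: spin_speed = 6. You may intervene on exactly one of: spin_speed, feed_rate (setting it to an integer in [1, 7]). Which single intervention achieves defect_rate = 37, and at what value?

Intervening on spin_speed: with other inputs at their observed values, defect_rate = 16*spin_speed + 5. Solving for 37 gives spin_speed = 2, within [1, 7].
Intervening on feed_rate: defect_rate = 7*feed_rate + 3. Reaching 37 requires feed_rate = 34/7, not an integer.

set spin_speed = 2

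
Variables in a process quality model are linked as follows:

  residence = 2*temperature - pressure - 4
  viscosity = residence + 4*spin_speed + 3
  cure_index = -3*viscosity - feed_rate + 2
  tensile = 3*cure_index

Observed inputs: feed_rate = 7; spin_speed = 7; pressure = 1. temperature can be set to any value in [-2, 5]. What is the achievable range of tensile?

Substituting into the residence equation gives residence = 2*temperature - 5.
Substituting into the viscosity equation gives viscosity = 2*temperature + 26.
So cure_index = -6*temperature - 83.
This gives tensile = -18*temperature - 249.
Linear in temperature, so extremes are at the endpoints: temperature = -2 gives tensile = -213; temperature = 5 gives tensile = -339.

-339 to -213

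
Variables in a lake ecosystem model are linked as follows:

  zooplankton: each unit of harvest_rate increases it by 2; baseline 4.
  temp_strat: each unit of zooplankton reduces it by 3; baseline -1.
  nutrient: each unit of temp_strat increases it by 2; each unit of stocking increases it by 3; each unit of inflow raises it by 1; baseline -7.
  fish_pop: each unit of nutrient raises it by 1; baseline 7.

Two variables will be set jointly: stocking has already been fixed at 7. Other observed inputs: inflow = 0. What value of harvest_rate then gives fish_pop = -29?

harvest_rate = 2

With stocking held at 7:
Substituting into the temp_strat equation gives temp_strat = -6*harvest_rate - 13.
Substituting into the nutrient equation gives nutrient = -12*harvest_rate - 12.
Substituting into the fish_pop equation gives fish_pop = -12*harvest_rate - 5.
Solve -12*harvest_rate - 5 = -29: harvest_rate = (-29 + 5) / -12 = 2.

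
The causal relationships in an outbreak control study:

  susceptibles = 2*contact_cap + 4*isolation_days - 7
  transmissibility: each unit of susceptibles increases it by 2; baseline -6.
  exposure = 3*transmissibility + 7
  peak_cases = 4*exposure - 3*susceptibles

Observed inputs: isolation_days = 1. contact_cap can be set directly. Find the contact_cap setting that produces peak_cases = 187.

Substituting into the susceptibles equation gives susceptibles = 2*contact_cap - 3.
So transmissibility = 4*contact_cap - 12.
This gives exposure = 12*contact_cap - 29.
This gives peak_cases = 42*contact_cap - 107.
Solve 42*contact_cap - 107 = 187: contact_cap = (187 + 107) / 42 = 7.

contact_cap = 7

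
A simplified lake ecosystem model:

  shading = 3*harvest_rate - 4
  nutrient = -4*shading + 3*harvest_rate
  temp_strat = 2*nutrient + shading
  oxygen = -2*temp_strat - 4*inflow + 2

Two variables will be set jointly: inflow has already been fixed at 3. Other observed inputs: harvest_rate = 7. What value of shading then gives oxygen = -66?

shading = 2

With inflow held at 3:
Intervening on shading fixes its value directly, overriding its dependence on harvest_rate.
Substituting into the nutrient equation gives nutrient = -4*shading + 21.
temp_strat becomes -7*shading + 42.
Substituting into the oxygen equation gives oxygen = 14*shading - 94.
Solve 14*shading - 94 = -66: shading = (-66 + 94) / 14 = 2.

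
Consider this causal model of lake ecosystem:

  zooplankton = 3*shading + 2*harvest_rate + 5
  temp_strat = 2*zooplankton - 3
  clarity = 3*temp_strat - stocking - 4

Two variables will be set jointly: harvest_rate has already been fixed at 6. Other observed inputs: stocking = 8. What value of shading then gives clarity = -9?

shading = -5

With harvest_rate held at 6:
Substituting into the zooplankton equation gives zooplankton = 3*shading + 17.
So temp_strat = 6*shading + 31.
clarity becomes 18*shading + 81.
Solve 18*shading + 81 = -9: shading = (-9 - 81) / 18 = -5.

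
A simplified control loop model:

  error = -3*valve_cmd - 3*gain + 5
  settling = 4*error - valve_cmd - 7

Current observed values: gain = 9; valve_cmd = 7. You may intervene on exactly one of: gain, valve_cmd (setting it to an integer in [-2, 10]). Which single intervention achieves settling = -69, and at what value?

set valve_cmd = -2

Intervening on gain: settling = -12*gain - 78. Reaching -69 requires gain = -3/4, not an integer.
Intervening on valve_cmd: with other inputs at their observed values, settling = -13*valve_cmd - 95. Solving for -69 gives valve_cmd = -2, within [-2, 10].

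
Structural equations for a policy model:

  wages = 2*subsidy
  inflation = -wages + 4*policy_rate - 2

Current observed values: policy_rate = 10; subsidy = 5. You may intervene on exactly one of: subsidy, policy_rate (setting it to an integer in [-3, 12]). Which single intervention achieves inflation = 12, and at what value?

set policy_rate = 6

Intervening on subsidy: inflation = -2*subsidy + 38. Reaching 12 requires subsidy = 13, outside [-3, 12].
Intervening on policy_rate: with other inputs at their observed values, inflation = 4*policy_rate - 12. Solving for 12 gives policy_rate = 6, within [-3, 12].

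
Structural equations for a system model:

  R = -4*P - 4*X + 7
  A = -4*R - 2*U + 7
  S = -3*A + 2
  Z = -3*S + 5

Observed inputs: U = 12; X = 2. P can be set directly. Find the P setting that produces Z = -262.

Substituting into the R equation gives R = -4*P - 1.
This gives A = 16*P - 13.
Substituting into the S equation gives S = -48*P + 41.
So Z = 144*P - 118.
Solve 144*P - 118 = -262: P = (-262 + 118) / 144 = -1.

P = -1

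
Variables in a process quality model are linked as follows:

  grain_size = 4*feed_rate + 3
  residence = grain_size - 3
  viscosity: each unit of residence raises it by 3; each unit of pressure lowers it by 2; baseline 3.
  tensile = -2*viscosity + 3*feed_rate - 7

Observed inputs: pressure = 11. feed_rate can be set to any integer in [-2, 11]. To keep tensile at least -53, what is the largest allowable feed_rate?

feed_rate = 4

Substituting into the residence equation gives residence = 4*feed_rate.
viscosity becomes 12*feed_rate - 19.
tensile becomes -21*feed_rate + 31.
Require -21*feed_rate + 31 ≥ -53, so feed_rate ≤ 4.
The largest integer in [-2, 11] satisfying this is 4.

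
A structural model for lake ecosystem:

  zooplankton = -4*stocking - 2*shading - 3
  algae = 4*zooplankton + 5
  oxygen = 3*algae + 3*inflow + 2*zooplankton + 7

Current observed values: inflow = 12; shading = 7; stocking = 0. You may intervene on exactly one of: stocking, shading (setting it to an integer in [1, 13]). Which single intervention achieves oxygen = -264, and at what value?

set shading = 10

Intervening on stocking: oxygen = -56*stocking - 180. Reaching -264 requires stocking = 3/2, not an integer.
Intervening on shading: with other inputs at their observed values, oxygen = -28*shading + 16. Solving for -264 gives shading = 10, within [1, 13].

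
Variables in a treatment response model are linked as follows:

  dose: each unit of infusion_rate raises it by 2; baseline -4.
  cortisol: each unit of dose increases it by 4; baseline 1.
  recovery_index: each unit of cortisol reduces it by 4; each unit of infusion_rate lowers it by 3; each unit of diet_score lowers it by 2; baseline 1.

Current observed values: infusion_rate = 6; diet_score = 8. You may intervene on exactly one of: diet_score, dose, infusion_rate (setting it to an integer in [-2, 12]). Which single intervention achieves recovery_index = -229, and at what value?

Intervening on diet_score: recovery_index = -2*diet_score - 149. Reaching -229 requires diet_score = 40, outside [-2, 12].
Intervening on dose: with other inputs at their observed values, recovery_index = -16*dose - 37. Solving for -229 gives dose = 12, within [-2, 12].
Intervening on infusion_rate: recovery_index = -35*infusion_rate + 45. Reaching -229 requires infusion_rate = 274/35, not an integer.

set dose = 12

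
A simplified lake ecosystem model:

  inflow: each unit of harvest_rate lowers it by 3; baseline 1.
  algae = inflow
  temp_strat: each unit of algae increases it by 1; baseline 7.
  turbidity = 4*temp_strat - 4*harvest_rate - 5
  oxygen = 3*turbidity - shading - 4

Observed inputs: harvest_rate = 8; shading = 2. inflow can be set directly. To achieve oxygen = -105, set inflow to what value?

Intervening on inflow fixes its value directly, overriding its dependence on harvest_rate.
Substituting into the temp_strat equation gives temp_strat = inflow + 7.
Substituting into the turbidity equation gives turbidity = 4*inflow - 9.
So oxygen = 12*inflow - 33.
Solve 12*inflow - 33 = -105: inflow = (-105 + 33) / 12 = -6.

inflow = -6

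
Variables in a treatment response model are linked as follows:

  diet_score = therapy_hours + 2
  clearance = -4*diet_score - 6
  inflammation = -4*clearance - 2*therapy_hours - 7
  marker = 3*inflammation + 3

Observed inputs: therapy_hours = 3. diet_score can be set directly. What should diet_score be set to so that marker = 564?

diet_score = 11

Intervening on diet_score fixes its value directly, overriding its dependence on therapy_hours.
Substituting into the inflammation equation gives inflammation = 16*diet_score + 11.
So marker = 48*diet_score + 36.
Solve 48*diet_score + 36 = 564: diet_score = (564 - 36) / 48 = 11.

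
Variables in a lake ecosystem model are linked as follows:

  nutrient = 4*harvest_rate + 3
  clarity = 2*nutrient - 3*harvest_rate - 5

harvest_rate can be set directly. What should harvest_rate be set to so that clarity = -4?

harvest_rate = -1

Substituting into the clarity equation gives clarity = 5*harvest_rate + 1.
Solve 5*harvest_rate + 1 = -4: harvest_rate = (-4 - 1) / 5 = -1.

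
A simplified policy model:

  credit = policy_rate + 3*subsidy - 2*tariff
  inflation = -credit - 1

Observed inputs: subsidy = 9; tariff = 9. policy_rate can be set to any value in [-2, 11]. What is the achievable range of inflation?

Substituting into the credit equation gives credit = policy_rate + 9.
inflation becomes -policy_rate - 10.
Linear in policy_rate, so extremes are at the endpoints: policy_rate = -2 gives inflation = -8; policy_rate = 11 gives inflation = -21.

-21 to -8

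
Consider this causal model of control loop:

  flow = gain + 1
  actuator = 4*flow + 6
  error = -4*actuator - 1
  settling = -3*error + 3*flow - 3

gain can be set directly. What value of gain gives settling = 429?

gain = 6

Substituting into the actuator equation gives actuator = 4*gain + 10.
Substituting into the error equation gives error = -16*gain - 41.
This gives settling = 51*gain + 123.
Solve 51*gain + 123 = 429: gain = (429 - 123) / 51 = 6.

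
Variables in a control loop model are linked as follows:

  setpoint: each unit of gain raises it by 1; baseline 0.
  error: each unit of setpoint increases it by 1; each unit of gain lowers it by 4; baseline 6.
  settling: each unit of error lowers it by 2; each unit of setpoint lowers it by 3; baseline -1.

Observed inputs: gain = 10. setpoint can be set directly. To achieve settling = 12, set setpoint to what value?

Intervening on setpoint fixes its value directly, overriding its dependence on gain.
Substituting into the error equation gives error = setpoint - 34.
Substituting into the settling equation gives settling = -5*setpoint + 67.
Solve -5*setpoint + 67 = 12: setpoint = (12 - 67) / -5 = 11.

setpoint = 11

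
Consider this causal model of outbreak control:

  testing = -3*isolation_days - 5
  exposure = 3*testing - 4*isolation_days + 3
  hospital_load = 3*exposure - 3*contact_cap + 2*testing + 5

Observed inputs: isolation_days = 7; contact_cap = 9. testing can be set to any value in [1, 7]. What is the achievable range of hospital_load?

-86 to -20

Intervening on testing fixes its value directly, overriding its dependence on isolation_days.
Substituting into the exposure equation gives exposure = 3*testing - 25.
Substituting into the hospital_load equation gives hospital_load = 11*testing - 97.
Linear in testing, so extremes are at the endpoints: testing = 1 gives hospital_load = -86; testing = 7 gives hospital_load = -20.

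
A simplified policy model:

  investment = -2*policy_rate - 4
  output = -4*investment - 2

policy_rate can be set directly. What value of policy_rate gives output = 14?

policy_rate = 0

Substituting into the output equation gives output = 8*policy_rate + 14.
Solve 8*policy_rate + 14 = 14: policy_rate = (14 - 14) / 8 = 0.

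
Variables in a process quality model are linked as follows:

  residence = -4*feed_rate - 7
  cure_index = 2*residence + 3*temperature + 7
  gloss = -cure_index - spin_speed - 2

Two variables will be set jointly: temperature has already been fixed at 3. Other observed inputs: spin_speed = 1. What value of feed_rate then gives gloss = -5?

feed_rate = 0

With temperature held at 3:
Substituting into the cure_index equation gives cure_index = -8*feed_rate + 2.
This gives gloss = 8*feed_rate - 5.
Solve 8*feed_rate - 5 = -5: feed_rate = (-5 + 5) / 8 = 0.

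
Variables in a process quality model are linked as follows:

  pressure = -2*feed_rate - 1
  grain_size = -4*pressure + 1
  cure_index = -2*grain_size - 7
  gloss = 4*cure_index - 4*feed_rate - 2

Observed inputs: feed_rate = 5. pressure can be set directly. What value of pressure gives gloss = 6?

Intervening on pressure fixes its value directly, overriding its dependence on feed_rate.
Substituting into the cure_index equation gives cure_index = 8*pressure - 9.
Substituting into the gloss equation gives gloss = 32*pressure - 58.
Solve 32*pressure - 58 = 6: pressure = (6 + 58) / 32 = 2.

pressure = 2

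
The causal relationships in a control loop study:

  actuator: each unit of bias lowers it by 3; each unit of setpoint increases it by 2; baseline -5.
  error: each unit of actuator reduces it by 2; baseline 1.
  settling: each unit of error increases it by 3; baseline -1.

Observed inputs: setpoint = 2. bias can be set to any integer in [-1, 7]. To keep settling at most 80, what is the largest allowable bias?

bias = 4

Substituting into the actuator equation gives actuator = -3*bias - 1.
So error = 6*bias + 3.
settling becomes 18*bias + 8.
Require 18*bias + 8 ≤ 80, so bias ≤ 4.
The largest integer in [-1, 7] satisfying this is 4.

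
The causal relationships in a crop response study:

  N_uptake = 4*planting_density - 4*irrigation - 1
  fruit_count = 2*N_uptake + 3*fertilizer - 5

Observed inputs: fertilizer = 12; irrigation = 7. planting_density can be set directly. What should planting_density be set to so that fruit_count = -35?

planting_density = -1

Substituting into the N_uptake equation gives N_uptake = 4*planting_density - 29.
Substituting into the fruit_count equation gives fruit_count = 8*planting_density - 27.
Solve 8*planting_density - 27 = -35: planting_density = (-35 + 27) / 8 = -1.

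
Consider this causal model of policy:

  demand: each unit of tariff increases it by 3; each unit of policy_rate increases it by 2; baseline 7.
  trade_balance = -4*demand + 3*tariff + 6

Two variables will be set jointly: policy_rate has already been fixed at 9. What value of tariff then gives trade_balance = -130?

With policy_rate held at 9:
Substituting into the demand equation gives demand = 3*tariff + 25.
This gives trade_balance = -9*tariff - 94.
Solve -9*tariff - 94 = -130: tariff = (-130 + 94) / -9 = 4.

tariff = 4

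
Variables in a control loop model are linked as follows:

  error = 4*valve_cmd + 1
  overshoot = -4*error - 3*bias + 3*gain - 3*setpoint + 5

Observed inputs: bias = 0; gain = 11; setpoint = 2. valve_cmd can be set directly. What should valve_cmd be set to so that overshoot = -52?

valve_cmd = 5

Substituting into the overshoot equation gives overshoot = -16*valve_cmd + 28.
Solve -16*valve_cmd + 28 = -52: valve_cmd = (-52 - 28) / -16 = 5.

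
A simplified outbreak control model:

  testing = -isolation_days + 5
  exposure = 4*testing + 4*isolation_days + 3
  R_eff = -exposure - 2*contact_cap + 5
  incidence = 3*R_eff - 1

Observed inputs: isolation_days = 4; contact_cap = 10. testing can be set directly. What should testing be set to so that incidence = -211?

testing = 9

Intervening on testing fixes its value directly, overriding its dependence on isolation_days.
Substituting into the exposure equation gives exposure = 4*testing + 19.
This gives R_eff = -4*testing - 34.
incidence becomes -12*testing - 103.
Solve -12*testing - 103 = -211: testing = (-211 + 103) / -12 = 9.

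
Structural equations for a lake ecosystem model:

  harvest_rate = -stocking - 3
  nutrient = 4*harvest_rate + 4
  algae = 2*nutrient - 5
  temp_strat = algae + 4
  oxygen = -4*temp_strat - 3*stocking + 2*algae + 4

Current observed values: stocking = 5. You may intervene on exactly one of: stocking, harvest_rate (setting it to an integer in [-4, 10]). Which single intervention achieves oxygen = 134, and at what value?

Intervening on stocking: with other inputs at their observed values, oxygen = 13*stocking + 30. Solving for 134 gives stocking = 8, within [-4, 10].
Intervening on harvest_rate: oxygen = -16*harvest_rate - 33. Reaching 134 requires harvest_rate = -167/16, not an integer.

set stocking = 8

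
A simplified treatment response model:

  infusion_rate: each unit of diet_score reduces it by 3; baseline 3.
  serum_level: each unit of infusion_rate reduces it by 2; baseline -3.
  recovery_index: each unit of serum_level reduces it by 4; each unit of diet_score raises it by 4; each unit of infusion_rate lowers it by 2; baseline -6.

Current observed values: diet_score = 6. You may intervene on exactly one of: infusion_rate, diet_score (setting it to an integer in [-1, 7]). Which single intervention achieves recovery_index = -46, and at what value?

set diet_score = 5

Intervening on infusion_rate: recovery_index = 6*infusion_rate + 30. Reaching -46 requires infusion_rate = -38/3, not an integer.
Intervening on diet_score: with other inputs at their observed values, recovery_index = -14*diet_score + 24. Solving for -46 gives diet_score = 5, within [-1, 7].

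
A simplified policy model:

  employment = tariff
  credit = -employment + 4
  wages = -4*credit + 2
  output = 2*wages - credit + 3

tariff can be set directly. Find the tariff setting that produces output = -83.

Substituting into the credit equation gives credit = -tariff + 4.
Substituting into the wages equation gives wages = 4*tariff - 14.
Substituting into the output equation gives output = 9*tariff - 29.
Solve 9*tariff - 29 = -83: tariff = (-83 + 29) / 9 = -6.

tariff = -6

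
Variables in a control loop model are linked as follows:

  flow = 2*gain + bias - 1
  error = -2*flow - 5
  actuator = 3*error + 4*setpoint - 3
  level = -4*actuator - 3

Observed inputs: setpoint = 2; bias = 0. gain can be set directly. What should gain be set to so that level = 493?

gain = 10

Substituting into the flow equation gives flow = 2*gain - 1.
This gives error = -4*gain - 3.
So actuator = -12*gain - 4.
Substituting into the level equation gives level = 48*gain + 13.
Solve 48*gain + 13 = 493: gain = (493 - 13) / 48 = 10.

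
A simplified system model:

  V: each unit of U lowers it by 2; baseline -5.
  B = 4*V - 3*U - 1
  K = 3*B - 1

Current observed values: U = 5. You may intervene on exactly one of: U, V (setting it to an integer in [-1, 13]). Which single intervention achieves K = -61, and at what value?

Intervening on U: K = -33*U - 64. Reaching -61 requires U = -1/11, not an integer.
Intervening on V: with other inputs at their observed values, K = 12*V - 49. Solving for -61 gives V = -1, within [-1, 13].

set V = -1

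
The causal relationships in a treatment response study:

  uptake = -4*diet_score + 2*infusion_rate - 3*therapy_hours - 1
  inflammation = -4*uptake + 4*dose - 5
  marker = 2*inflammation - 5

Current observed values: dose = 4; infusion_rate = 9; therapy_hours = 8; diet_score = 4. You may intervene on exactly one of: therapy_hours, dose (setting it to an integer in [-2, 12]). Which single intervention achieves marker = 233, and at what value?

set dose = 8

Intervening on therapy_hours: marker = 24*therapy_hours + 9. Reaching 233 requires therapy_hours = 28/3, not an integer.
Intervening on dose: with other inputs at their observed values, marker = 8*dose + 169. Solving for 233 gives dose = 8, within [-2, 12].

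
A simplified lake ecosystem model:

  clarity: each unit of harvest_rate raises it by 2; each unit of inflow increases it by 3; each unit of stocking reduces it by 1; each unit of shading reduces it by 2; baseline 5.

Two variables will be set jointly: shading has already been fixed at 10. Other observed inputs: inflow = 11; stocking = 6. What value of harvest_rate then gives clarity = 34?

harvest_rate = 11

With shading held at 10:
Substituting into the clarity equation gives clarity = 2*harvest_rate + 12.
Solve 2*harvest_rate + 12 = 34: harvest_rate = (34 - 12) / 2 = 11.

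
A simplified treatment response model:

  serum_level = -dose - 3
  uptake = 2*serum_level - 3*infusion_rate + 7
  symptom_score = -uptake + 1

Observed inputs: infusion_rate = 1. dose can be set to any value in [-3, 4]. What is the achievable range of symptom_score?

-3 to 11

Substituting into the uptake equation gives uptake = -2*dose - 2.
Substituting into the symptom_score equation gives symptom_score = 2*dose + 3.
Linear in dose, so extremes are at the endpoints: dose = -3 gives symptom_score = -3; dose = 4 gives symptom_score = 11.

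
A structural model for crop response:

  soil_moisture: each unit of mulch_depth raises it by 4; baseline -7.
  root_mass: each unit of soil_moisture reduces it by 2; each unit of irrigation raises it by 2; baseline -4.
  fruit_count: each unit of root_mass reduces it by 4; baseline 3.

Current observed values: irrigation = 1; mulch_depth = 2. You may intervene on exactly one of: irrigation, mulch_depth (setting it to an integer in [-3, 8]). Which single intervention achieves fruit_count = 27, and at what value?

Intervening on irrigation: with other inputs at their observed values, fruit_count = -8*irrigation + 27. Solving for 27 gives irrigation = 0, within [-3, 8].
Intervening on mulch_depth: fruit_count = 32*mulch_depth - 45. Reaching 27 requires mulch_depth = 9/4, not an integer.

set irrigation = 0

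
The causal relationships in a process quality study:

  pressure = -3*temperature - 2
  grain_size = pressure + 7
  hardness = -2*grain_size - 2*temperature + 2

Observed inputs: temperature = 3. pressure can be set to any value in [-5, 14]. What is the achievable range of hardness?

Intervening on pressure fixes its value directly, overriding its dependence on temperature.
Substituting into the hardness equation gives hardness = -2*pressure - 18.
Linear in pressure, so extremes are at the endpoints: pressure = -5 gives hardness = -8; pressure = 14 gives hardness = -46.

-46 to -8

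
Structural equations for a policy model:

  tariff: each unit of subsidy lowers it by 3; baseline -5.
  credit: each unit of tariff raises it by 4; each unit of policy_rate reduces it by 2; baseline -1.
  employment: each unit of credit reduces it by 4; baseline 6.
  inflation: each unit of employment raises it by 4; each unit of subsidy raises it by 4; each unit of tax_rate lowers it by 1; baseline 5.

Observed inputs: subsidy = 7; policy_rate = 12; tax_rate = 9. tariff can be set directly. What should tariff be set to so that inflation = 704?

tariff = -4

Intervening on tariff fixes its value directly, overriding its dependence on subsidy.
Substituting into the credit equation gives credit = 4*tariff - 25.
employment becomes -16*tariff + 106.
This gives inflation = -64*tariff + 448.
Solve -64*tariff + 448 = 704: tariff = (704 - 448) / -64 = -4.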